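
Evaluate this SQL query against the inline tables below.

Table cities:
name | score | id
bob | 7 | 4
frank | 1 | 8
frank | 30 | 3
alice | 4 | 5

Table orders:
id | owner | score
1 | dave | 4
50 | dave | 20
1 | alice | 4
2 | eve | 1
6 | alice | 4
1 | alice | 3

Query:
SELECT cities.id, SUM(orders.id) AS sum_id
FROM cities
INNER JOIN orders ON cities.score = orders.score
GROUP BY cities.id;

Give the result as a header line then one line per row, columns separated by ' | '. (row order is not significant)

After JOIN orders (4 rows):
cities.name | cities.score | cities.id | orders.id | orders.owner | orders.score
frank | 1 | 8 | 2 | eve | 1
alice | 4 | 5 | 1 | dave | 4
alice | 4 | 5 | 1 | alice | 4
alice | 4 | 5 | 6 | alice | 4
After GROUP BY (2 rows):
cities.id | sum_id
8 | 2
5 | 8

== RESULT ==
cities.id | sum_id
8 | 2
5 | 8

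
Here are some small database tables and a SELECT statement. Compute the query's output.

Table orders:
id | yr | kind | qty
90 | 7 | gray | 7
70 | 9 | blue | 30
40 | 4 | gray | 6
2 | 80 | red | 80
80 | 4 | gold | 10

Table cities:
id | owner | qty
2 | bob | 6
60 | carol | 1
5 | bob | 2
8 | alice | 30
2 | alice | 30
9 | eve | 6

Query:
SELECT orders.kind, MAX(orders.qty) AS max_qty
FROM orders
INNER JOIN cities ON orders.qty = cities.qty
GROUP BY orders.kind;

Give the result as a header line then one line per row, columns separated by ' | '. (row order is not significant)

After JOIN cities (4 rows):
orders.id | orders.yr | orders.kind | orders.qty | cities.id | cities.owner | cities.qty
70 | 9 | blue | 30 | 8 | alice | 30
70 | 9 | blue | 30 | 2 | alice | 30
40 | 4 | gray | 6 | 2 | bob | 6
40 | 4 | gray | 6 | 9 | eve | 6
After GROUP BY (2 rows):
orders.kind | max_qty
blue | 30
gray | 6

== RESULT ==
orders.kind | max_qty
blue | 30
gray | 6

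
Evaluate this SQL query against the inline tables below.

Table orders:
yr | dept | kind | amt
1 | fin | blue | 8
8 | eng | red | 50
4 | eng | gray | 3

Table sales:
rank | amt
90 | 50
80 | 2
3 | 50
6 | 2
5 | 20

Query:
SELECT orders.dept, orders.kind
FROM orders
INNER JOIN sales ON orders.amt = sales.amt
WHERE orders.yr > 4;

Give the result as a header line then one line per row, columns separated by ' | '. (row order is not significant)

== RESULT ==
orders.dept | orders.kind
eng | red
eng | red

Derivation:
After JOIN sales (2 rows):
orders.yr | orders.dept | orders.kind | orders.amt | sales.rank | sales.amt
8 | eng | red | 50 | 90 | 50
8 | eng | red | 50 | 3 | 50
After WHERE (2 rows):
orders.yr | orders.dept | orders.kind | orders.amt | sales.rank | sales.amt
8 | eng | red | 50 | 90 | 50
8 | eng | red | 50 | 3 | 50
After SELECT (2 rows):
orders.dept | orders.kind
eng | red
eng | red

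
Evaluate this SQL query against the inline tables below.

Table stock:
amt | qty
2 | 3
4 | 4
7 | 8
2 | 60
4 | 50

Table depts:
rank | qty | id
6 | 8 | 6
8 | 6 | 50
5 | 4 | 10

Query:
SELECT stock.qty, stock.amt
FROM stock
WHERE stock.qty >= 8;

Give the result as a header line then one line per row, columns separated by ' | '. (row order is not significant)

== RESULT ==
stock.qty | stock.amt
8 | 7
60 | 2
50 | 4

Derivation:
After WHERE (3 rows):
stock.amt | stock.qty
7 | 8
2 | 60
4 | 50
After SELECT (3 rows):
stock.qty | stock.amt
8 | 7
60 | 2
50 | 4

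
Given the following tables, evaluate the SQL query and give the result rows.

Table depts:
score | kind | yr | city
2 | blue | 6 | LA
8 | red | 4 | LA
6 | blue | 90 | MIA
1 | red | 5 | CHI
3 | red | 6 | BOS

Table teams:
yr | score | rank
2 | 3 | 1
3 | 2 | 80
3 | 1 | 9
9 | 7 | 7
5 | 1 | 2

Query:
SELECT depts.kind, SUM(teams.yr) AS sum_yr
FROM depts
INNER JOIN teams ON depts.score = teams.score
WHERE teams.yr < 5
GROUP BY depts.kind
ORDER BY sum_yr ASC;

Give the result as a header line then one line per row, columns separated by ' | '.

After JOIN teams (4 rows):
depts.score | depts.kind | depts.yr | depts.city | teams.yr | teams.score | teams.rank
2 | blue | 6 | LA | 3 | 2 | 80
1 | red | 5 | CHI | 3 | 1 | 9
1 | red | 5 | CHI | 5 | 1 | 2
3 | red | 6 | BOS | 2 | 3 | 1
After WHERE (3 rows):
depts.score | depts.kind | depts.yr | depts.city | teams.yr | teams.score | teams.rank
2 | blue | 6 | LA | 3 | 2 | 80
1 | red | 5 | CHI | 3 | 1 | 9
3 | red | 6 | BOS | 2 | 3 | 1
After GROUP BY (2 rows):
depts.kind | sum_yr
blue | 3
red | 5
After ORDER BY (2 rows):
depts.kind | sum_yr
blue | 3
red | 5

== RESULT ==
depts.kind | sum_yr
blue | 3
red | 5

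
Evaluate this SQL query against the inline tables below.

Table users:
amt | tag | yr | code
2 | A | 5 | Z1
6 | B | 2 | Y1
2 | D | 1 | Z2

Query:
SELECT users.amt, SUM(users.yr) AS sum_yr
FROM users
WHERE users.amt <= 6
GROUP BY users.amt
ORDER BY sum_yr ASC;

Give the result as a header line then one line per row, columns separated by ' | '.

After WHERE (3 rows):
users.amt | users.tag | users.yr | users.code
2 | A | 5 | Z1
6 | B | 2 | Y1
2 | D | 1 | Z2
After GROUP BY (2 rows):
users.amt | sum_yr
2 | 6
6 | 2
After ORDER BY (2 rows):
users.amt | sum_yr
6 | 2
2 | 6

== RESULT ==
users.amt | sum_yr
6 | 2
2 | 6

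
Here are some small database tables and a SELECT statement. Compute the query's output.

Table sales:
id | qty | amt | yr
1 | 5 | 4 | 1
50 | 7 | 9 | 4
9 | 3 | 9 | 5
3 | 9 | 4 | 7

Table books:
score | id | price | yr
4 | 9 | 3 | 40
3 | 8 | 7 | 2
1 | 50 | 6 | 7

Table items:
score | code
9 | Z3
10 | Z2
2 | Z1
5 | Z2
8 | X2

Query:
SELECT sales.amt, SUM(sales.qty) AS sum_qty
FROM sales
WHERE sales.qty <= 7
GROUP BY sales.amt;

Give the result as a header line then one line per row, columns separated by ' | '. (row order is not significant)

== RESULT ==
sales.amt | sum_qty
4 | 5
9 | 10

Derivation:
After WHERE (3 rows):
sales.id | sales.qty | sales.amt | sales.yr
1 | 5 | 4 | 1
50 | 7 | 9 | 4
9 | 3 | 9 | 5
After GROUP BY (2 rows):
sales.amt | sum_qty
4 | 5
9 | 10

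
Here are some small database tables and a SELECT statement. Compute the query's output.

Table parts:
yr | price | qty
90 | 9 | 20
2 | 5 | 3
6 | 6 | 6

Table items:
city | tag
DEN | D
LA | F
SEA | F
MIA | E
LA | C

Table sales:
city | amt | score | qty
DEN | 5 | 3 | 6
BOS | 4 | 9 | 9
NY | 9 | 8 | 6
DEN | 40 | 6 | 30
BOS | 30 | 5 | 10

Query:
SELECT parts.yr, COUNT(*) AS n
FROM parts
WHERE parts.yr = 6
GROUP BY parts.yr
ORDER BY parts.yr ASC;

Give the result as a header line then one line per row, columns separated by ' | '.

== RESULT ==
parts.yr | n
6 | 1

Derivation:
After WHERE (1 rows):
parts.yr | parts.price | parts.qty
6 | 6 | 6
After GROUP BY (1 rows):
parts.yr | n
6 | 1
After ORDER BY (1 rows):
parts.yr | n
6 | 1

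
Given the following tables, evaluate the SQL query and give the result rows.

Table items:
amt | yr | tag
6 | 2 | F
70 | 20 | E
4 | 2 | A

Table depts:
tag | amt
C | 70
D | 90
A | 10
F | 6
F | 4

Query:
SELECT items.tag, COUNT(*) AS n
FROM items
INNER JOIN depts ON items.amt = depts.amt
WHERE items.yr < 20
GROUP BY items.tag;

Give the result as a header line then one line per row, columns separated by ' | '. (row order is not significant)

== RESULT ==
items.tag | n
F | 1
A | 1

Derivation:
After JOIN depts (3 rows):
items.amt | items.yr | items.tag | depts.tag | depts.amt
6 | 2 | F | F | 6
70 | 20 | E | C | 70
4 | 2 | A | F | 4
After WHERE (2 rows):
items.amt | items.yr | items.tag | depts.tag | depts.amt
6 | 2 | F | F | 6
4 | 2 | A | F | 4
After GROUP BY (2 rows):
items.tag | n
F | 1
A | 1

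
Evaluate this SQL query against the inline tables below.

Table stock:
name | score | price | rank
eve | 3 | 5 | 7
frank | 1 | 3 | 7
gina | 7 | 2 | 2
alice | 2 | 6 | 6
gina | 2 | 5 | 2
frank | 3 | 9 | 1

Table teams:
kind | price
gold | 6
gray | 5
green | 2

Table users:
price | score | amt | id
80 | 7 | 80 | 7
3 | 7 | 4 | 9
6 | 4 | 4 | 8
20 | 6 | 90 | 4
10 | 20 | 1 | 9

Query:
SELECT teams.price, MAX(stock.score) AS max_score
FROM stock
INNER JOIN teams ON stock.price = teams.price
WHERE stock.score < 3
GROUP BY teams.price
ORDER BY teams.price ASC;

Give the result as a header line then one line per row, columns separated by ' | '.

After JOIN teams (4 rows):
stock.name | stock.score | stock.price | stock.rank | teams.kind | teams.price
eve | 3 | 5 | 7 | gray | 5
gina | 7 | 2 | 2 | green | 2
alice | 2 | 6 | 6 | gold | 6
gina | 2 | 5 | 2 | gray | 5
After WHERE (2 rows):
stock.name | stock.score | stock.price | stock.rank | teams.kind | teams.price
alice | 2 | 6 | 6 | gold | 6
gina | 2 | 5 | 2 | gray | 5
After GROUP BY (2 rows):
teams.price | max_score
6 | 2
5 | 2
After ORDER BY (2 rows):
teams.price | max_score
5 | 2
6 | 2

== RESULT ==
teams.price | max_score
5 | 2
6 | 2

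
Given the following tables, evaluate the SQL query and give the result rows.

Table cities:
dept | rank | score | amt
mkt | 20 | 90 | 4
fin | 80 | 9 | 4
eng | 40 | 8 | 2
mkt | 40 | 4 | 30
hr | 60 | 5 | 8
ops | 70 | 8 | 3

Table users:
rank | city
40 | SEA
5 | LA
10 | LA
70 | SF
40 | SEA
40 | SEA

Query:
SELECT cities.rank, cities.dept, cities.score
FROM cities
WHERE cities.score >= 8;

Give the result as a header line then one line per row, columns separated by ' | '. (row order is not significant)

After WHERE (4 rows):
cities.dept | cities.rank | cities.score | cities.amt
mkt | 20 | 90 | 4
fin | 80 | 9 | 4
eng | 40 | 8 | 2
ops | 70 | 8 | 3
After SELECT (4 rows):
cities.rank | cities.dept | cities.score
20 | mkt | 90
80 | fin | 9
40 | eng | 8
70 | ops | 8

== RESULT ==
cities.rank | cities.dept | cities.score
20 | mkt | 90
80 | fin | 9
40 | eng | 8
70 | ops | 8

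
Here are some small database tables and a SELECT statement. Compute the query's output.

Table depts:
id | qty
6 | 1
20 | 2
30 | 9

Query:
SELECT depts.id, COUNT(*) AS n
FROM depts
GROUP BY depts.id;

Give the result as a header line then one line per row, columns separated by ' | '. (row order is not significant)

== RESULT ==
depts.id | n
6 | 1
20 | 1
30 | 1

Derivation:
After GROUP BY (3 rows):
depts.id | n
6 | 1
20 | 1
30 | 1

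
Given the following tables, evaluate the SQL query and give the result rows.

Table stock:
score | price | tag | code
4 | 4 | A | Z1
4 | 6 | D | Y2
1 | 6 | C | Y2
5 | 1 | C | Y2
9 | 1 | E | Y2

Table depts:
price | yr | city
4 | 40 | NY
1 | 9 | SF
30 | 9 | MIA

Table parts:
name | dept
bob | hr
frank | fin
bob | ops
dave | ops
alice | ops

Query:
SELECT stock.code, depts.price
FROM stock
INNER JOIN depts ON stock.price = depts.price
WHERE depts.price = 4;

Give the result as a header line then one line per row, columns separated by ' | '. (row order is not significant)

After JOIN depts (3 rows):
stock.score | stock.price | stock.tag | stock.code | depts.price | depts.yr | depts.city
4 | 4 | A | Z1 | 4 | 40 | NY
5 | 1 | C | Y2 | 1 | 9 | SF
9 | 1 | E | Y2 | 1 | 9 | SF
After WHERE (1 rows):
stock.score | stock.price | stock.tag | stock.code | depts.price | depts.yr | depts.city
4 | 4 | A | Z1 | 4 | 40 | NY
After SELECT (1 rows):
stock.code | depts.price
Z1 | 4

== RESULT ==
stock.code | depts.price
Z1 | 4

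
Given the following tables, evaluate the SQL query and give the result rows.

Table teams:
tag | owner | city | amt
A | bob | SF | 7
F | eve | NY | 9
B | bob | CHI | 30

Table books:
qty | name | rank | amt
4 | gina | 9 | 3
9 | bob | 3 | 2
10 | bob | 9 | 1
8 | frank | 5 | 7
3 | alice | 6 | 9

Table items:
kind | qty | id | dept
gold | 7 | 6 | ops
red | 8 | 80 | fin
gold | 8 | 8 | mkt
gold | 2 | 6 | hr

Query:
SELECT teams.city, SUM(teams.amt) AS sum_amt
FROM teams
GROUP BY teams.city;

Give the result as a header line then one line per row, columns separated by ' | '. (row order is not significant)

After GROUP BY (3 rows):
teams.city | sum_amt
SF | 7
NY | 9
CHI | 30

== RESULT ==
teams.city | sum_amt
SF | 7
NY | 9
CHI | 30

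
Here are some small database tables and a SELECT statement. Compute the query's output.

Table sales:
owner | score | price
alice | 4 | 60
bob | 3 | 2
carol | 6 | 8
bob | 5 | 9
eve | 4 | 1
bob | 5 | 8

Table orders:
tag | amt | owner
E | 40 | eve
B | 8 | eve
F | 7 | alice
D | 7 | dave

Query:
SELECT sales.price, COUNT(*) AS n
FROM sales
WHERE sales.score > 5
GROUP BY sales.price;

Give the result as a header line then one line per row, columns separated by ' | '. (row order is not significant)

After WHERE (1 rows):
sales.owner | sales.score | sales.price
carol | 6 | 8
After GROUP BY (1 rows):
sales.price | n
8 | 1

== RESULT ==
sales.price | n
8 | 1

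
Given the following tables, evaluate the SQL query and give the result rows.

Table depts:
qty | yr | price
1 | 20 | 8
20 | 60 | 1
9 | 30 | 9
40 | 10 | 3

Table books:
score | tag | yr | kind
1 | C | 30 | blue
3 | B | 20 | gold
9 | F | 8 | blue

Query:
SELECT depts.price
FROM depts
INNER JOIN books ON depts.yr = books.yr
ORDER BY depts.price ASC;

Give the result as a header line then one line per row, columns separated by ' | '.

== RESULT ==
depts.price
8
9

Derivation:
After JOIN books (2 rows):
depts.qty | depts.yr | depts.price | books.score | books.tag | books.yr | books.kind
1 | 20 | 8 | 3 | B | 20 | gold
9 | 30 | 9 | 1 | C | 30 | blue
After SELECT (2 rows):
depts.price
8
9
After ORDER BY (2 rows):
depts.price
8
9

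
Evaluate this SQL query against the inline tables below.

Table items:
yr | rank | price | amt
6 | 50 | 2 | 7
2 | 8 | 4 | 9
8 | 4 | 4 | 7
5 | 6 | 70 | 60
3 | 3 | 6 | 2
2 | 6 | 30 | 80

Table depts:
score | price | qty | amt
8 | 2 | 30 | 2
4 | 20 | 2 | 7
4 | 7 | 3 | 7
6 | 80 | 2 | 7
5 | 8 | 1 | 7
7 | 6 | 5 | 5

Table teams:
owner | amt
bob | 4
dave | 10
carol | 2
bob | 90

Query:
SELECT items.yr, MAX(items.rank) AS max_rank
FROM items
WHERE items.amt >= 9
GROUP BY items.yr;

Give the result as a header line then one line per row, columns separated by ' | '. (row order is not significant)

== RESULT ==
items.yr | max_rank
2 | 8
5 | 6

Derivation:
After WHERE (3 rows):
items.yr | items.rank | items.price | items.amt
2 | 8 | 4 | 9
5 | 6 | 70 | 60
2 | 6 | 30 | 80
After GROUP BY (2 rows):
items.yr | max_rank
2 | 8
5 | 6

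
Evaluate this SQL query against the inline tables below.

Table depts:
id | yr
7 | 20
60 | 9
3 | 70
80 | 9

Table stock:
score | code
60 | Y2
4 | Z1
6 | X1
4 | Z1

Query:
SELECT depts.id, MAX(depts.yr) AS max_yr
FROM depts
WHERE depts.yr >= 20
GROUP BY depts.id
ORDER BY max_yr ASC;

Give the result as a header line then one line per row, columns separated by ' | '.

After WHERE (2 rows):
depts.id | depts.yr
7 | 20
3 | 70
After GROUP BY (2 rows):
depts.id | max_yr
7 | 20
3 | 70
After ORDER BY (2 rows):
depts.id | max_yr
7 | 20
3 | 70

== RESULT ==
depts.id | max_yr
7 | 20
3 | 70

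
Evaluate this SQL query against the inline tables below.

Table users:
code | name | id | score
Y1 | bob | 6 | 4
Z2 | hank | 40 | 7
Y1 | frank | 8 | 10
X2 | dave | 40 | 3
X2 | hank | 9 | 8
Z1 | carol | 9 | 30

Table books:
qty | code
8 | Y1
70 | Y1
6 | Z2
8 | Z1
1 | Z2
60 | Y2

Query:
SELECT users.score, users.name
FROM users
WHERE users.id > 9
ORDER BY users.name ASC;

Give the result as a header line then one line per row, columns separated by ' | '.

After WHERE (2 rows):
users.code | users.name | users.id | users.score
Z2 | hank | 40 | 7
X2 | dave | 40 | 3
After SELECT (2 rows):
users.score | users.name
7 | hank
3 | dave
After ORDER BY (2 rows):
users.score | users.name
3 | dave
7 | hank

== RESULT ==
users.score | users.name
3 | dave
7 | hank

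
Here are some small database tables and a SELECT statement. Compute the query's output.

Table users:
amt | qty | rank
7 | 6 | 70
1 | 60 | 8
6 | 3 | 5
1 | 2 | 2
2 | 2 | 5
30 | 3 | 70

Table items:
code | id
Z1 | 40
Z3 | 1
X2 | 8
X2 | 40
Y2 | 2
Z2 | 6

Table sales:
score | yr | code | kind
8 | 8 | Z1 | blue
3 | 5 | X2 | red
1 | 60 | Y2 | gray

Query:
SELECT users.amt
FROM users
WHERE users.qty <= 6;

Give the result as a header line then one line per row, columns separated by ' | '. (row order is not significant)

== RESULT ==
users.amt
7
6
1
2
30

Derivation:
After WHERE (5 rows):
users.amt | users.qty | users.rank
7 | 6 | 70
6 | 3 | 5
1 | 2 | 2
2 | 2 | 5
30 | 3 | 70
After SELECT (5 rows):
users.amt
7
6
1
2
30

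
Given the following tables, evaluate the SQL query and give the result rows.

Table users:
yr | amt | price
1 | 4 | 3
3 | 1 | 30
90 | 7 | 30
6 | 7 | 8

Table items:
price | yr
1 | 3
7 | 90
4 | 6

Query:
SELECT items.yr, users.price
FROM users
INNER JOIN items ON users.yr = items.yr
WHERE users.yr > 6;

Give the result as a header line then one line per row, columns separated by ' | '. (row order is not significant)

After JOIN items (3 rows):
users.yr | users.amt | users.price | items.price | items.yr
3 | 1 | 30 | 1 | 3
90 | 7 | 30 | 7 | 90
6 | 7 | 8 | 4 | 6
After WHERE (1 rows):
users.yr | users.amt | users.price | items.price | items.yr
90 | 7 | 30 | 7 | 90
After SELECT (1 rows):
items.yr | users.price
90 | 30

== RESULT ==
items.yr | users.price
90 | 30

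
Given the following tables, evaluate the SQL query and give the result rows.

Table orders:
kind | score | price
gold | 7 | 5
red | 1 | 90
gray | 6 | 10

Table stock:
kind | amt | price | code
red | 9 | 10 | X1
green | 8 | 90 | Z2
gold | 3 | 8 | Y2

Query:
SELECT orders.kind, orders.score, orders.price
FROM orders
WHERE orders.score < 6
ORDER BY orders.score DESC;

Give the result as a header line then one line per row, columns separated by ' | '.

After WHERE (1 rows):
orders.kind | orders.score | orders.price
red | 1 | 90
After SELECT (1 rows):
orders.kind | orders.score | orders.price
red | 1 | 90
After ORDER BY (1 rows):
orders.kind | orders.score | orders.price
red | 1 | 90

== RESULT ==
orders.kind | orders.score | orders.price
red | 1 | 90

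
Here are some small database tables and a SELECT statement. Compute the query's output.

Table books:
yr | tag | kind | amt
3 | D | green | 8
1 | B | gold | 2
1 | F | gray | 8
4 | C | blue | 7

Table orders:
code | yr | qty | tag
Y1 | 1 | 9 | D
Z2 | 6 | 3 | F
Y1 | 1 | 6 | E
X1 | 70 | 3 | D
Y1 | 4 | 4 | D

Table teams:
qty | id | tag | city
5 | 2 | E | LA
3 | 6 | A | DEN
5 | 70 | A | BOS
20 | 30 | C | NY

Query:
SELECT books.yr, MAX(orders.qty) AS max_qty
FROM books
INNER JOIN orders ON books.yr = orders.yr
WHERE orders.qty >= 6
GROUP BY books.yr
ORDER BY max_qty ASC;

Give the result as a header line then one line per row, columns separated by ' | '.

After JOIN orders (5 rows):
books.yr | books.tag | books.kind | books.amt | orders.code | orders.yr | orders.qty | orders.tag
1 | B | gold | 2 | Y1 | 1 | 9 | D
1 | B | gold | 2 | Y1 | 1 | 6 | E
1 | F | gray | 8 | Y1 | 1 | 9 | D
1 | F | gray | 8 | Y1 | 1 | 6 | E
4 | C | blue | 7 | Y1 | 4 | 4 | D
After WHERE (4 rows):
books.yr | books.tag | books.kind | books.amt | orders.code | orders.yr | orders.qty | orders.tag
1 | B | gold | 2 | Y1 | 1 | 9 | D
1 | B | gold | 2 | Y1 | 1 | 6 | E
1 | F | gray | 8 | Y1 | 1 | 9 | D
1 | F | gray | 8 | Y1 | 1 | 6 | E
After GROUP BY (1 rows):
books.yr | max_qty
1 | 9
After ORDER BY (1 rows):
books.yr | max_qty
1 | 9

== RESULT ==
books.yr | max_qty
1 | 9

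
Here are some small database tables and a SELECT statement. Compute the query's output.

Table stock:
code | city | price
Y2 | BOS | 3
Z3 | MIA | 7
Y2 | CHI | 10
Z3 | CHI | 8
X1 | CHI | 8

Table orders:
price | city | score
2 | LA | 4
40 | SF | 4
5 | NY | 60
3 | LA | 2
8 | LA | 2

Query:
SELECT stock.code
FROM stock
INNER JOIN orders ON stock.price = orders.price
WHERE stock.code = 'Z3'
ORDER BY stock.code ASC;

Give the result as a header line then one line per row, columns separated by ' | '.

After JOIN orders (3 rows):
stock.code | stock.city | stock.price | orders.price | orders.city | orders.score
Y2 | BOS | 3 | 3 | LA | 2
Z3 | CHI | 8 | 8 | LA | 2
X1 | CHI | 8 | 8 | LA | 2
After WHERE (1 rows):
stock.code | stock.city | stock.price | orders.price | orders.city | orders.score
Z3 | CHI | 8 | 8 | LA | 2
After SELECT (1 rows):
stock.code
Z3
After ORDER BY (1 rows):
stock.code
Z3

== RESULT ==
stock.code
Z3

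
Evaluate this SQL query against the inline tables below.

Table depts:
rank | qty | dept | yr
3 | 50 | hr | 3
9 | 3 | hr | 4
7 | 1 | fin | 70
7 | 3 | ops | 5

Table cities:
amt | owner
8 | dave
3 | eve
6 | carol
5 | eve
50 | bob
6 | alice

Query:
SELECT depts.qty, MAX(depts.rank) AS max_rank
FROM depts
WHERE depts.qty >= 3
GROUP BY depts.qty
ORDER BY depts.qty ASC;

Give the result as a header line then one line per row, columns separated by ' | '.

After WHERE (3 rows):
depts.rank | depts.qty | depts.dept | depts.yr
3 | 50 | hr | 3
9 | 3 | hr | 4
7 | 3 | ops | 5
After GROUP BY (2 rows):
depts.qty | max_rank
50 | 3
3 | 9
After ORDER BY (2 rows):
depts.qty | max_rank
3 | 9
50 | 3

== RESULT ==
depts.qty | max_rank
3 | 9
50 | 3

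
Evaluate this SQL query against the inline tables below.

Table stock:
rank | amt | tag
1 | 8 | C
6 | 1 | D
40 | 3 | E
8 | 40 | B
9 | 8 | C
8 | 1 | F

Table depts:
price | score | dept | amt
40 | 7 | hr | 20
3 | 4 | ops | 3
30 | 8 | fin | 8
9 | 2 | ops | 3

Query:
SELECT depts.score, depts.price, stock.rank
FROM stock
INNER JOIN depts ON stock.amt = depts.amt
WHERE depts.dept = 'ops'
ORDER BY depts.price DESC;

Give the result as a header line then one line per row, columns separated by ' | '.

== RESULT ==
depts.score | depts.price | stock.rank
2 | 9 | 40
4 | 3 | 40

Derivation:
After JOIN depts (4 rows):
stock.rank | stock.amt | stock.tag | depts.price | depts.score | depts.dept | depts.amt
1 | 8 | C | 30 | 8 | fin | 8
40 | 3 | E | 3 | 4 | ops | 3
40 | 3 | E | 9 | 2 | ops | 3
9 | 8 | C | 30 | 8 | fin | 8
After WHERE (2 rows):
stock.rank | stock.amt | stock.tag | depts.price | depts.score | depts.dept | depts.amt
40 | 3 | E | 3 | 4 | ops | 3
40 | 3 | E | 9 | 2 | ops | 3
After SELECT (2 rows):
depts.score | depts.price | stock.rank
4 | 3 | 40
2 | 9 | 40
After ORDER BY (2 rows):
depts.score | depts.price | stock.rank
2 | 9 | 40
4 | 3 | 40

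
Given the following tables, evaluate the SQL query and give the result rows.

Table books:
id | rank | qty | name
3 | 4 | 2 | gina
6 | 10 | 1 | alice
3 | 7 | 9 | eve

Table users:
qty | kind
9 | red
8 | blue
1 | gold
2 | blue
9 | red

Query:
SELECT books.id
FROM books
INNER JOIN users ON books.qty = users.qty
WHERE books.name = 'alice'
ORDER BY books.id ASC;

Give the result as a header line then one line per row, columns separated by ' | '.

After JOIN users (4 rows):
books.id | books.rank | books.qty | books.name | users.qty | users.kind
3 | 4 | 2 | gina | 2 | blue
6 | 10 | 1 | alice | 1 | gold
3 | 7 | 9 | eve | 9 | red
3 | 7 | 9 | eve | 9 | red
After WHERE (1 rows):
books.id | books.rank | books.qty | books.name | users.qty | users.kind
6 | 10 | 1 | alice | 1 | gold
After SELECT (1 rows):
books.id
6
After ORDER BY (1 rows):
books.id
6

== RESULT ==
books.id
6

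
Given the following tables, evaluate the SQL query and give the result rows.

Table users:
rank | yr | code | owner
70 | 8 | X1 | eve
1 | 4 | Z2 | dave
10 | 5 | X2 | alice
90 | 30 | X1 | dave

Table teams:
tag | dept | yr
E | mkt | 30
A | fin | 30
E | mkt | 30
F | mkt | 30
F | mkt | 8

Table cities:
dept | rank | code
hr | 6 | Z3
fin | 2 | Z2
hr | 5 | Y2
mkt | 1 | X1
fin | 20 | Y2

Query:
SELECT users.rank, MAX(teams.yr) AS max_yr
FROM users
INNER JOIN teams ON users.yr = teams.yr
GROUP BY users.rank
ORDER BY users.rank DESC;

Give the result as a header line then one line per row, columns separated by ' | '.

After JOIN teams (5 rows):
users.rank | users.yr | users.code | users.owner | teams.tag | teams.dept | teams.yr
70 | 8 | X1 | eve | F | mkt | 8
90 | 30 | X1 | dave | E | mkt | 30
90 | 30 | X1 | dave | A | fin | 30
90 | 30 | X1 | dave | E | mkt | 30
90 | 30 | X1 | dave | F | mkt | 30
After GROUP BY (2 rows):
users.rank | max_yr
70 | 8
90 | 30
After ORDER BY (2 rows):
users.rank | max_yr
90 | 30
70 | 8

== RESULT ==
users.rank | max_yr
90 | 30
70 | 8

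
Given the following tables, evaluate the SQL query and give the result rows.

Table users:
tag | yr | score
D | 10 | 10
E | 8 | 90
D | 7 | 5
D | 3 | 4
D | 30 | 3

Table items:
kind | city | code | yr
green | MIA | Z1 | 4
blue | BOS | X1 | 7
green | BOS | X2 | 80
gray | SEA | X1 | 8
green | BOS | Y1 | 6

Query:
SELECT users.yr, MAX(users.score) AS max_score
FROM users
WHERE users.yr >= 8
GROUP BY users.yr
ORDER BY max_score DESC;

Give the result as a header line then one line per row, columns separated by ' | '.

== RESULT ==
users.yr | max_score
8 | 90
10 | 10
30 | 3

Derivation:
After WHERE (3 rows):
users.tag | users.yr | users.score
D | 10 | 10
E | 8 | 90
D | 30 | 3
After GROUP BY (3 rows):
users.yr | max_score
10 | 10
8 | 90
30 | 3
After ORDER BY (3 rows):
users.yr | max_score
8 | 90
10 | 10
30 | 3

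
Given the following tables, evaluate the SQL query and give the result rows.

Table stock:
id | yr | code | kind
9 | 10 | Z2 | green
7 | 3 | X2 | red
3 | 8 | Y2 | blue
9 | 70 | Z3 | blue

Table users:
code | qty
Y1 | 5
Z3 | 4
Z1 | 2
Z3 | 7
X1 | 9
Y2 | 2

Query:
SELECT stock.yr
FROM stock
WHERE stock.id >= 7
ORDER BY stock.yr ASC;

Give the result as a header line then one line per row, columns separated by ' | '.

After WHERE (3 rows):
stock.id | stock.yr | stock.code | stock.kind
9 | 10 | Z2 | green
7 | 3 | X2 | red
9 | 70 | Z3 | blue
After SELECT (3 rows):
stock.yr
10
3
70
After ORDER BY (3 rows):
stock.yr
3
10
70

== RESULT ==
stock.yr
3
10
70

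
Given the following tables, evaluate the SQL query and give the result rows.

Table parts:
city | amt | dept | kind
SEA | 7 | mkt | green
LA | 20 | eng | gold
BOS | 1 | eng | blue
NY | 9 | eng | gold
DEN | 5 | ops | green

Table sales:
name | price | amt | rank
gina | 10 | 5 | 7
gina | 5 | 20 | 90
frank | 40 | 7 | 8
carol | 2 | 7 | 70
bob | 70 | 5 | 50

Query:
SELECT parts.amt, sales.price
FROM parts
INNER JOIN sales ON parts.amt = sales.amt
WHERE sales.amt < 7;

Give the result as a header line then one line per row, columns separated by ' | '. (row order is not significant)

After JOIN sales (5 rows):
parts.city | parts.amt | parts.dept | parts.kind | sales.name | sales.price | sales.amt | sales.rank
SEA | 7 | mkt | green | frank | 40 | 7 | 8
SEA | 7 | mkt | green | carol | 2 | 7 | 70
LA | 20 | eng | gold | gina | 5 | 20 | 90
DEN | 5 | ops | green | gina | 10 | 5 | 7
DEN | 5 | ops | green | bob | 70 | 5 | 50
After WHERE (2 rows):
parts.city | parts.amt | parts.dept | parts.kind | sales.name | sales.price | sales.amt | sales.rank
DEN | 5 | ops | green | gina | 10 | 5 | 7
DEN | 5 | ops | green | bob | 70 | 5 | 50
After SELECT (2 rows):
parts.amt | sales.price
5 | 10
5 | 70

== RESULT ==
parts.amt | sales.price
5 | 10
5 | 70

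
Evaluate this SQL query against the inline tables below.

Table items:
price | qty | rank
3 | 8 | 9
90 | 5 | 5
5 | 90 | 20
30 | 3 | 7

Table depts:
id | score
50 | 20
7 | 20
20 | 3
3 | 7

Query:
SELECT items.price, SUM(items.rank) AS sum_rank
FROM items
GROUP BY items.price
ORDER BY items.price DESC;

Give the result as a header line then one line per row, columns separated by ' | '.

After GROUP BY (4 rows):
items.price | sum_rank
3 | 9
90 | 5
5 | 20
30 | 7
After ORDER BY (4 rows):
items.price | sum_rank
90 | 5
30 | 7
5 | 20
3 | 9

== RESULT ==
items.price | sum_rank
90 | 5
30 | 7
5 | 20
3 | 9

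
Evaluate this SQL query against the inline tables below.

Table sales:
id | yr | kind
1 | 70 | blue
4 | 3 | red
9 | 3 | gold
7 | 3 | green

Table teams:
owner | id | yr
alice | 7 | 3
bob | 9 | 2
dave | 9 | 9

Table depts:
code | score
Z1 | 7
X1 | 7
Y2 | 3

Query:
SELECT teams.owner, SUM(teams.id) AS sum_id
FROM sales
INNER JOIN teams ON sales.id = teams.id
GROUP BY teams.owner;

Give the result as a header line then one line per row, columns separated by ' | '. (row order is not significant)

After JOIN teams (3 rows):
sales.id | sales.yr | sales.kind | teams.owner | teams.id | teams.yr
9 | 3 | gold | bob | 9 | 2
9 | 3 | gold | dave | 9 | 9
7 | 3 | green | alice | 7 | 3
After GROUP BY (3 rows):
teams.owner | sum_id
bob | 9
dave | 9
alice | 7

== RESULT ==
teams.owner | sum_id
bob | 9
dave | 9
alice | 7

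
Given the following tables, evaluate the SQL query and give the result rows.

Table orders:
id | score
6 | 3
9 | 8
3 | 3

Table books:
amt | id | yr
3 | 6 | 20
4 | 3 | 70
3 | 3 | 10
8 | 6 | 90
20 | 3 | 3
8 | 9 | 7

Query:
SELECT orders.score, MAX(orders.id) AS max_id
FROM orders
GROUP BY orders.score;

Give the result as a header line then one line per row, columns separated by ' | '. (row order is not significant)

After GROUP BY (2 rows):
orders.score | max_id
3 | 6
8 | 9

== RESULT ==
orders.score | max_id
3 | 6
8 | 9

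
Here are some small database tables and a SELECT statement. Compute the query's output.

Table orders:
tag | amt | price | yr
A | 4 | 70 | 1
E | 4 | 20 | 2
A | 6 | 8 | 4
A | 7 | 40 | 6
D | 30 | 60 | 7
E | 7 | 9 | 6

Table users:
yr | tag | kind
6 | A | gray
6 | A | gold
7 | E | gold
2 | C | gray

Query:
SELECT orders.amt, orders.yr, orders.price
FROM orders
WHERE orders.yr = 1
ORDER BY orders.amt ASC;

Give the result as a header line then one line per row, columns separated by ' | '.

After WHERE (1 rows):
orders.tag | orders.amt | orders.price | orders.yr
A | 4 | 70 | 1
After SELECT (1 rows):
orders.amt | orders.yr | orders.price
4 | 1 | 70
After ORDER BY (1 rows):
orders.amt | orders.yr | orders.price
4 | 1 | 70

== RESULT ==
orders.amt | orders.yr | orders.price
4 | 1 | 70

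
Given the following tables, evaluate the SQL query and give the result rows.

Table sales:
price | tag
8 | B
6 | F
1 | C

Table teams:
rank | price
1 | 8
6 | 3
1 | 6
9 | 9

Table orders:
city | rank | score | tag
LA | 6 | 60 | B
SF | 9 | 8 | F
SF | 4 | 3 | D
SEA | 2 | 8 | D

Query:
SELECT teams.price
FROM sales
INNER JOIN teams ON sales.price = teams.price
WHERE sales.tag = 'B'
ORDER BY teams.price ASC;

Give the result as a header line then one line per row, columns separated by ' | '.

After JOIN teams (2 rows):
sales.price | sales.tag | teams.rank | teams.price
8 | B | 1 | 8
6 | F | 1 | 6
After WHERE (1 rows):
sales.price | sales.tag | teams.rank | teams.price
8 | B | 1 | 8
After SELECT (1 rows):
teams.price
8
After ORDER BY (1 rows):
teams.price
8

== RESULT ==
teams.price
8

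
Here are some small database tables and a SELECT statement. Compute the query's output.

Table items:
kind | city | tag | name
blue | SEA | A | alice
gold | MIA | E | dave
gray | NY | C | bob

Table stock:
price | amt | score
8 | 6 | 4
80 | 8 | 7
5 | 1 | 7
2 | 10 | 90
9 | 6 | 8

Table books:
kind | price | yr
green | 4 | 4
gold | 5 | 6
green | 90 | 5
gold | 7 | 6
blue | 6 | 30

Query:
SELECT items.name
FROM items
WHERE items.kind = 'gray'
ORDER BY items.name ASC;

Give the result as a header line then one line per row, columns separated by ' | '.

== RESULT ==
items.name
bob

Derivation:
After WHERE (1 rows):
items.kind | items.city | items.tag | items.name
gray | NY | C | bob
After SELECT (1 rows):
items.name
bob
After ORDER BY (1 rows):
items.name
bob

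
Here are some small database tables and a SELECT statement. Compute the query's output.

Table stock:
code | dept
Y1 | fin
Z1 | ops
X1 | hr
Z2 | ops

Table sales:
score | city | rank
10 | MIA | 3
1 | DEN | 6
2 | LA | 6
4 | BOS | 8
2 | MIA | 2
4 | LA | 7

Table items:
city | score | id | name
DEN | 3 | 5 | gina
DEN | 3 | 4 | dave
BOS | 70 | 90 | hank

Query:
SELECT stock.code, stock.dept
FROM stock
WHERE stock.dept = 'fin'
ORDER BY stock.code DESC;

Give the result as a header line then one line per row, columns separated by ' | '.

== RESULT ==
stock.code | stock.dept
Y1 | fin

Derivation:
After WHERE (1 rows):
stock.code | stock.dept
Y1 | fin
After SELECT (1 rows):
stock.code | stock.dept
Y1 | fin
After ORDER BY (1 rows):
stock.code | stock.dept
Y1 | fin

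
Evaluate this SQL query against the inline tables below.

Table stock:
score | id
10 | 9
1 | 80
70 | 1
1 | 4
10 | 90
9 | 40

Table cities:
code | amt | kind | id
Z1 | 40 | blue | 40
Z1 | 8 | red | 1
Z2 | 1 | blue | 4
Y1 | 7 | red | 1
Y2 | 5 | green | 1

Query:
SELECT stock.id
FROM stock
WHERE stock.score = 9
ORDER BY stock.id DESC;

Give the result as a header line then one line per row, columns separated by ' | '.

After WHERE (1 rows):
stock.score | stock.id
9 | 40
After SELECT (1 rows):
stock.id
40
After ORDER BY (1 rows):
stock.id
40

== RESULT ==
stock.id
40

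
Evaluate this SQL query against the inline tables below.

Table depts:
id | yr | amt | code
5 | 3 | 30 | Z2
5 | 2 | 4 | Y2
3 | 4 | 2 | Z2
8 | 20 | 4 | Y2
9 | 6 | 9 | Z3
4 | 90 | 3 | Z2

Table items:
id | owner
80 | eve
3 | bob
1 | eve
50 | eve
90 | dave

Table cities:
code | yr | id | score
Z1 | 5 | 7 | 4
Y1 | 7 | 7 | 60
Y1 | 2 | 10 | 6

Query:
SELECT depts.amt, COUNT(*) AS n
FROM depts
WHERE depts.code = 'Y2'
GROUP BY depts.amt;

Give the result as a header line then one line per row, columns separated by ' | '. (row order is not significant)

== RESULT ==
depts.amt | n
4 | 2

Derivation:
After WHERE (2 rows):
depts.id | depts.yr | depts.amt | depts.code
5 | 2 | 4 | Y2
8 | 20 | 4 | Y2
After GROUP BY (1 rows):
depts.amt | n
4 | 2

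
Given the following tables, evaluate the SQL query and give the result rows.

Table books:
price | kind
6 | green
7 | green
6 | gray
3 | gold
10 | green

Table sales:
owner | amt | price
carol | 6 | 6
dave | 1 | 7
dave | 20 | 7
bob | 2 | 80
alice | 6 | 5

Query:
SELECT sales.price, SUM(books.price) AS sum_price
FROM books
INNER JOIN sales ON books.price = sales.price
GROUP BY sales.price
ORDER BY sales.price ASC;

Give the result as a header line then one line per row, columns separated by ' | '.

After JOIN sales (4 rows):
books.price | books.kind | sales.owner | sales.amt | sales.price
6 | green | carol | 6 | 6
7 | green | dave | 1 | 7
7 | green | dave | 20 | 7
6 | gray | carol | 6 | 6
After GROUP BY (2 rows):
sales.price | sum_price
6 | 12
7 | 14
After ORDER BY (2 rows):
sales.price | sum_price
6 | 12
7 | 14

== RESULT ==
sales.price | sum_price
6 | 12
7 | 14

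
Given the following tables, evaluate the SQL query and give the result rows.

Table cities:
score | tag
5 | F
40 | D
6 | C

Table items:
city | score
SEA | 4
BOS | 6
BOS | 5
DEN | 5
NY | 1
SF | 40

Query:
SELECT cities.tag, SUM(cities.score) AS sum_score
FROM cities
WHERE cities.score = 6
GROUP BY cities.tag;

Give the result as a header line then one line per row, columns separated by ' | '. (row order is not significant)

After WHERE (1 rows):
cities.score | cities.tag
6 | C
After GROUP BY (1 rows):
cities.tag | sum_score
C | 6

== RESULT ==
cities.tag | sum_score
C | 6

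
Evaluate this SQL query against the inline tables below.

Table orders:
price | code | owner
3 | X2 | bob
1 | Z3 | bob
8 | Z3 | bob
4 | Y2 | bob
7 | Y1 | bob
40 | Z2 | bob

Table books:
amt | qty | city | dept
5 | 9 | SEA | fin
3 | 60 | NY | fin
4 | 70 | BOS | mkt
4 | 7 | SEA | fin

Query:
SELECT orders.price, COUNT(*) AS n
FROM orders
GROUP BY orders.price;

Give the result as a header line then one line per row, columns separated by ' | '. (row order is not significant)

After GROUP BY (6 rows):
orders.price | n
3 | 1
1 | 1
8 | 1
4 | 1
7 | 1
40 | 1

== RESULT ==
orders.price | n
3 | 1
1 | 1
8 | 1
4 | 1
7 | 1
40 | 1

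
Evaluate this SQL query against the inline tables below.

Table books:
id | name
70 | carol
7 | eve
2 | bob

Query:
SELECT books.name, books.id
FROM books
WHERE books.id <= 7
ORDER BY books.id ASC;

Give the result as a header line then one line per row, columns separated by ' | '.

After WHERE (2 rows):
books.id | books.name
7 | eve
2 | bob
After SELECT (2 rows):
books.name | books.id
eve | 7
bob | 2
After ORDER BY (2 rows):
books.name | books.id
bob | 2
eve | 7

== RESULT ==
books.name | books.id
bob | 2
eve | 7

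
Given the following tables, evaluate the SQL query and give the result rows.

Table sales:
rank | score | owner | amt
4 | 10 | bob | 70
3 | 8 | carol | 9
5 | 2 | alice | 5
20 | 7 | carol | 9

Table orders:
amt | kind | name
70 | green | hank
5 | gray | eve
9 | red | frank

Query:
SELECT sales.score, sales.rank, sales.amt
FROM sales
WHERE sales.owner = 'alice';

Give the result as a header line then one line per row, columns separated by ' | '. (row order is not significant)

After WHERE (1 rows):
sales.rank | sales.score | sales.owner | sales.amt
5 | 2 | alice | 5
After SELECT (1 rows):
sales.score | sales.rank | sales.amt
2 | 5 | 5

== RESULT ==
sales.score | sales.rank | sales.amt
2 | 5 | 5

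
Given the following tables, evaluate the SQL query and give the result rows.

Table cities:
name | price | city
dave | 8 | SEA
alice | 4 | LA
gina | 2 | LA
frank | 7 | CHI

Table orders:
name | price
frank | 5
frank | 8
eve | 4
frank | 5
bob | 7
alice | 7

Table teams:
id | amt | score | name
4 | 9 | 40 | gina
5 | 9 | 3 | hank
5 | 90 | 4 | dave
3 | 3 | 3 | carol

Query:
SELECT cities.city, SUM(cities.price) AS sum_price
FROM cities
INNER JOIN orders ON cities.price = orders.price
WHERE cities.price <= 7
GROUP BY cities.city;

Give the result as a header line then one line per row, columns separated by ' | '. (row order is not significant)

After JOIN orders (4 rows):
cities.name | cities.price | cities.city | orders.name | orders.price
dave | 8 | SEA | frank | 8
alice | 4 | LA | eve | 4
frank | 7 | CHI | bob | 7
frank | 7 | CHI | alice | 7
After WHERE (3 rows):
cities.name | cities.price | cities.city | orders.name | orders.price
alice | 4 | LA | eve | 4
frank | 7 | CHI | bob | 7
frank | 7 | CHI | alice | 7
After GROUP BY (2 rows):
cities.city | sum_price
LA | 4
CHI | 14

== RESULT ==
cities.city | sum_price
LA | 4
CHI | 14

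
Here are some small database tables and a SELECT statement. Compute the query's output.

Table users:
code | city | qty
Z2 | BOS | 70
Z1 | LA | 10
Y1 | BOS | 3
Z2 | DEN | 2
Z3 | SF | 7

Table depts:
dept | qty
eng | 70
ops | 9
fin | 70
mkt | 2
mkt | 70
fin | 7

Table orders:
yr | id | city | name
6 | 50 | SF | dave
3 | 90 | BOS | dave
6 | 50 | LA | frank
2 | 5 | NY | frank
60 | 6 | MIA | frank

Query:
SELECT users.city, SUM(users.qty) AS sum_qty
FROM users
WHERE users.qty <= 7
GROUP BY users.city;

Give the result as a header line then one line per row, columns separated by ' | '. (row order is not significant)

== RESULT ==
users.city | sum_qty
BOS | 3
DEN | 2
SF | 7

Derivation:
After WHERE (3 rows):
users.code | users.city | users.qty
Y1 | BOS | 3
Z2 | DEN | 2
Z3 | SF | 7
After GROUP BY (3 rows):
users.city | sum_qty
BOS | 3
DEN | 2
SF | 7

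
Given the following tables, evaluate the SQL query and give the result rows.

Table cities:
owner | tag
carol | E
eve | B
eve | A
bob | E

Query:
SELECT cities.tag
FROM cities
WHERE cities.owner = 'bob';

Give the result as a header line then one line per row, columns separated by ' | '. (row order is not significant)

== RESULT ==
cities.tag
E

Derivation:
After WHERE (1 rows):
cities.owner | cities.tag
bob | E
After SELECT (1 rows):
cities.tag
E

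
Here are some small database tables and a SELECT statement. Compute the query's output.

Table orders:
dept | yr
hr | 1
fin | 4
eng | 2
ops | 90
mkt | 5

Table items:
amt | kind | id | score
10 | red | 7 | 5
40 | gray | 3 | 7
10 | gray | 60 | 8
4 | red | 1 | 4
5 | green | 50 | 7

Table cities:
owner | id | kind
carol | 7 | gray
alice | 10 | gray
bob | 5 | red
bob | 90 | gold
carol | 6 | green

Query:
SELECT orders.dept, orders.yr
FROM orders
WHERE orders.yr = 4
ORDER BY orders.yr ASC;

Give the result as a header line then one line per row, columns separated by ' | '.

After WHERE (1 rows):
orders.dept | orders.yr
fin | 4
After SELECT (1 rows):
orders.dept | orders.yr
fin | 4
After ORDER BY (1 rows):
orders.dept | orders.yr
fin | 4

== RESULT ==
orders.dept | orders.yr
fin | 4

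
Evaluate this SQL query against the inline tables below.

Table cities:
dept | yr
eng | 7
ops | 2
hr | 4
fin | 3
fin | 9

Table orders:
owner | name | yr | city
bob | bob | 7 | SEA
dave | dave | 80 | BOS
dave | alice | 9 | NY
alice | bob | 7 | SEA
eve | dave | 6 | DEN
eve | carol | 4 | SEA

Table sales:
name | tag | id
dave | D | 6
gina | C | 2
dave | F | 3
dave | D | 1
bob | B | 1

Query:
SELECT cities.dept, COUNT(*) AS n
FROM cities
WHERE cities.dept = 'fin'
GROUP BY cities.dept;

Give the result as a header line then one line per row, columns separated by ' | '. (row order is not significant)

After WHERE (2 rows):
cities.dept | cities.yr
fin | 3
fin | 9
After GROUP BY (1 rows):
cities.dept | n
fin | 2

== RESULT ==
cities.dept | n
fin | 2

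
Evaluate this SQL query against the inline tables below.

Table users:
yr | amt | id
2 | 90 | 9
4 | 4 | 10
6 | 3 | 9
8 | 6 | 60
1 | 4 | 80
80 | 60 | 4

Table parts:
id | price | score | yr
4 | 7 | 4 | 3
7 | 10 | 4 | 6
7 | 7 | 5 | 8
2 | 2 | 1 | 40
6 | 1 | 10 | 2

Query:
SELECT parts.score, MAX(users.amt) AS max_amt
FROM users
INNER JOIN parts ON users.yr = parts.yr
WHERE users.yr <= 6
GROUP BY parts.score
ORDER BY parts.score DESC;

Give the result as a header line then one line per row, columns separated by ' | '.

After JOIN parts (3 rows):
users.yr | users.amt | users.id | parts.id | parts.price | parts.score | parts.yr
2 | 90 | 9 | 6 | 1 | 10 | 2
6 | 3 | 9 | 7 | 10 | 4 | 6
8 | 6 | 60 | 7 | 7 | 5 | 8
After WHERE (2 rows):
users.yr | users.amt | users.id | parts.id | parts.price | parts.score | parts.yr
2 | 90 | 9 | 6 | 1 | 10 | 2
6 | 3 | 9 | 7 | 10 | 4 | 6
After GROUP BY (2 rows):
parts.score | max_amt
10 | 90
4 | 3
After ORDER BY (2 rows):
parts.score | max_amt
10 | 90
4 | 3

== RESULT ==
parts.score | max_amt
10 | 90
4 | 3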